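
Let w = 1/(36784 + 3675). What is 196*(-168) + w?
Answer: -1332233951/40459 ≈ -32928.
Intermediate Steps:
w = 1/40459 ≈ 2.4716e-5
196*(-168) + w = 196*(-168) + 1/40459 = -32928 + 1/40459 = -1332233951/40459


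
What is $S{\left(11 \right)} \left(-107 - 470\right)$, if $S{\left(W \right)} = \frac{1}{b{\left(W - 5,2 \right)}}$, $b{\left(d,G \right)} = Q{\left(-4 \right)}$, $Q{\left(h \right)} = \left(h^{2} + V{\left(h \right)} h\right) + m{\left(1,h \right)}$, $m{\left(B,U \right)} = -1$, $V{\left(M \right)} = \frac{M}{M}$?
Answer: $- \frac{577}{11} \approx -52.455$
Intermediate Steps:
$V{\left(M \right)} = 1$
$Q{\left(h \right)} = -1 + h + h^{2}$ ($Q{\left(h \right)} = \left(h^{2} + 1 h\right) - 1 = \left(h^{2} + h\right) - 1 = \left(h + h^{2}\right) - 1 = -1 + h + h^{2}$)
$b{\left(d,G \right)} = 11$ ($b{\left(d,G \right)} = -1 - 4 + \left(-4\right)^{2} = -1 - 4 + 16 = 11$)
$S{\left(W \right)} = \frac{1}{11}$
$S{\left(11 \right)} \left(-107 - 470\right) = \frac{-107 - 470}{11} = \frac{1}{11} \left(-577\right) = - \frac{577}{11}$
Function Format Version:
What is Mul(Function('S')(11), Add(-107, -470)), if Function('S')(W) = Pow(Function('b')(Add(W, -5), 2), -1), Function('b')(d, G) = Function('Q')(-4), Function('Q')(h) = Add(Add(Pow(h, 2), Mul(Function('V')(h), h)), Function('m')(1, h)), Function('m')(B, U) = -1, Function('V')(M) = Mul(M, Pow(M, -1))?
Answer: Rational(-577, 11) ≈ -52.455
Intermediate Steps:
Function('V')(M) = 1
Function('Q')(h) = Add(-1, h, Pow(h, 2)) (Function('Q')(h) = Add(Add(Pow(h, 2), Mul(1, h)), -1) = Add(Add(Pow(h, 2), h), -1) = Add(Add(h, Pow(h, 2)), -1) = Add(-1, h, Pow(h, 2)))
Function('b')(d, G) = 11 (Function('b')(d, G) = Add(-1, -4, Pow(-4, 2)) = Add(-1, -4, 16) = 11)
Function('S')(W) = Rational(1, 11) (Function('S')(W) = Pow(11, -1) = Rational(1, 11))
Mul(Function('S')(11), Add(-107, -470)) = Mul(Rational(1, 11), Add(-107, -470)) = Mul(Rational(1, 11), -577) = Rational(-577, 11)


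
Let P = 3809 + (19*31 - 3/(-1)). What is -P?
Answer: -4401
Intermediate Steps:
P = 4401 (P = 3809 + (589 - 3*(-1)) = 3809 + (589 + 3) = 3809 + 592 = 4401)
-P = -1*4401 = -4401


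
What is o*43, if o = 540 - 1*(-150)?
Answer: 29670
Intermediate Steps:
o = 690 (o = 540 + 150 = 690)
o*43 = 690*43 = 29670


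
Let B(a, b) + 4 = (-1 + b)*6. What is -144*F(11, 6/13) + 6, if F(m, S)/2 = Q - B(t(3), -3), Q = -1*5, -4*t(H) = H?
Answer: -6618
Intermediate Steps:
t(H) = -H/4
B(a, b) = -10 + 6*b (B(a, b) = -4 + (-1 + b)*6 = -4 + (-6 + 6*b) = -10 + 6*b)
Q = -5
F(m, S) = 46 (F(m, S) = 2*(-5 - (-10 + 6*(-3))) = 2*(-5 - (-10 - 18)) = 2*(-5 - 1*(-28)) = 2*(-5 + 28) = 2*23 = 46)
-144*F(11, 6/13) + 6 = -144*46 + 6 = -6624 + 6 = -6618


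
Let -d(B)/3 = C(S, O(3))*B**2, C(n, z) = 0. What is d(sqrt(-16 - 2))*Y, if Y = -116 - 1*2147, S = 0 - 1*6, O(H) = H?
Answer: 0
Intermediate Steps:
S = -6 (S = 0 - 6 = -6)
d(B) = 0 (d(B) = -0*B**2 = -3*0 = 0)
Y = -2263 (Y = -116 - 2147 = -2263)
d(sqrt(-16 - 2))*Y = 0*(-2263) = 0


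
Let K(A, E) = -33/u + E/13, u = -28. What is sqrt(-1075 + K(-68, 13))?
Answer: I*sqrt(210273)/14 ≈ 32.754*I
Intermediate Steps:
K(A, E) = 33/28 + E/13 (K(A, E) = -33/(-28) + E/13 = -33*(-1/28) + E*(1/13) = 33/28 + E/13)
sqrt(-1075 + K(-68, 13)) = sqrt(-1075 + (33/28 + (1/13)*13)) = sqrt(-1075 + (33/28 + 1)) = sqrt(-1075 + 61/28) = sqrt(-30039/28) = I*sqrt(210273)/14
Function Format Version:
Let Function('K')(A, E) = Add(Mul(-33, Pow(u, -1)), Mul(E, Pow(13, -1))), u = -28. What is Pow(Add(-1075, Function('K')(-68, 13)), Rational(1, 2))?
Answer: Mul(Rational(1, 14), I, Pow(210273, Rational(1, 2))) ≈ Mul(32.754, I)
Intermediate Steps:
Function('K')(A, E) = Add(Rational(33, 28), Mul(Rational(1, 13), E)) (Function('K')(A, E) = Add(Mul(-33, Pow(-28, -1)), Mul(E, Pow(13, -1))) = Add(Mul(-33, Rational(-1, 28)), Mul(E, Rational(1, 13))) = Add(Rational(33, 28), Mul(Rational(1, 13), E)))
Pow(Add(-1075, Function('K')(-68, 13)), Rational(1, 2)) = Pow(Add(-1075, Add(Rational(33, 28), Mul(Rational(1, 13), 13))), Rational(1, 2)) = Pow(Add(-1075, Add(Rational(33, 28), 1)), Rational(1, 2)) = Pow(Add(-1075, Rational(61, 28)), Rational(1, 2)) = Pow(Rational(-30039, 28), Rational(1, 2)) = Mul(Rational(1, 14), I, Pow(210273, Rational(1, 2)))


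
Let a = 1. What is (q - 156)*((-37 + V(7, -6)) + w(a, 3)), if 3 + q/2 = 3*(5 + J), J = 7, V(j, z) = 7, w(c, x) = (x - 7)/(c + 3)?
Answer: 2790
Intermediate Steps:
w(c, x) = (-7 + x)/(3 + c)
q = 66 (q = -6 + 2*(3*(5 + 7)) = -6 + 2*(3*12) = -6 + 2*36 = -6 + 72 = 66)
(q - 156)*((-37 + V(7, -6)) + w(a, 3)) = (66 - 156)*((-37 + 7) + (-7 + 3)/(3 + 1)) = -90*(-30 - 4/4) = -90*(-30 + (¼)*(-4)) = -90*(-30 - 1) = -90*(-31) = 2790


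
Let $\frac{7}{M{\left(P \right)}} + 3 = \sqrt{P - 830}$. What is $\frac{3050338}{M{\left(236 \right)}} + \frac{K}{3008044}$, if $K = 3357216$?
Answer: $- \frac{6881657314026}{5264077} + \frac{9151014 i \sqrt{66}}{7} \approx -1.3073 \cdot 10^{6} + 1.062 \cdot 10^{7} i$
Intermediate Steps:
$M{\left(P \right)} = \frac{7}{-3 + \sqrt{-830 + P}}$ ($M{\left(P \right)} = \frac{7}{-3 + \sqrt{P - 830}} = \frac{7}{-3 + \sqrt{-830 + P}}$)
$\frac{3050338}{M{\left(236 \right)}} + \frac{K}{3008044} = \frac{3050338}{7 \frac{1}{-3 + \sqrt{-830 + 236}}} + \frac{3357216}{3008044} = \frac{3050338}{7 \frac{1}{-3 + \sqrt{-594}}} + 3357216 \cdot \frac{1}{3008044} = \frac{3050338}{7 \frac{1}{-3 + 3 i \sqrt{66}}} + \frac{839304}{752011} = 3050338 \left(- \frac{3}{7} + \frac{3 i \sqrt{66}}{7}\right) + \frac{839304}{752011} = \left(- \frac{9151014}{7} + \frac{9151014 i \sqrt{66}}{7}\right) + \frac{839304}{752011} = - \frac{6881657314026}{5264077} + \frac{9151014 i \sqrt{66}}{7}$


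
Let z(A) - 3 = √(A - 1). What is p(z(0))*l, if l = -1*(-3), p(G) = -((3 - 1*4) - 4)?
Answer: 15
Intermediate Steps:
z(A) = 3 + √(-1 + A) (z(A) = 3 + √(A - 1) = 3 + √(-1 + A))
p(G) = 5 (p(G) = -((3 - 4) - 4) = -(-1 - 4) = -1*(-5) = 5)
l = 3
p(z(0))*l = 5*3 = 15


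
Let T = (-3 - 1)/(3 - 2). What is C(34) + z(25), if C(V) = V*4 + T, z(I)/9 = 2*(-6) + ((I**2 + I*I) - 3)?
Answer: 11247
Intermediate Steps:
z(I) = -135 + 18*I**2 (z(I) = 9*(2*(-6) + ((I**2 + I*I) - 3)) = 9*(-12 + ((I**2 + I**2) - 3)) = 9*(-12 + (2*I**2 - 3)) = 9*(-12 + (-3 + 2*I**2)) = 9*(-15 + 2*I**2) = -135 + 18*I**2)
T = -4 (T = -4/1 = -4*1 = -4)
C(V) = -4 + 4*V (C(V) = V*4 - 4 = 4*V - 4 = -4 + 4*V)
C(34) + z(25) = (-4 + 4*34) + (-135 + 18*25**2) = (-4 + 136) + (-135 + 18*625) = 132 + (-135 + 11250) = 132 + 11115 = 11247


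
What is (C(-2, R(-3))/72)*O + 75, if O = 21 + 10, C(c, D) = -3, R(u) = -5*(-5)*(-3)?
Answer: 1769/24 ≈ 73.708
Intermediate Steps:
R(u) = -75 (R(u) = 25*(-3) = -75)
O = 31
(C(-2, R(-3))/72)*O + 75 = -3/72*31 + 75 = -3*1/72*31 + 75 = -1/24*31 + 75 = -31/24 + 75 = 1769/24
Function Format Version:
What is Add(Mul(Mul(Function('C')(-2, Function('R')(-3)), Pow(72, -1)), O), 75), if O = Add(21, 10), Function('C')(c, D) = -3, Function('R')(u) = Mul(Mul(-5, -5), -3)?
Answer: Rational(1769, 24) ≈ 73.708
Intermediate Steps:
Function('R')(u) = -75 (Function('R')(u) = Mul(25, -3) = -75)
O = 31
Add(Mul(Mul(Function('C')(-2, Function('R')(-3)), Pow(72, -1)), O), 75) = Add(Mul(Mul(-3, Pow(72, -1)), 31), 75) = Add(Mul(Mul(-3, Rational(1, 72)), 31), 75) = Add(Mul(Rational(-1, 24), 31), 75) = Add(Rational(-31, 24), 75) = Rational(1769, 24)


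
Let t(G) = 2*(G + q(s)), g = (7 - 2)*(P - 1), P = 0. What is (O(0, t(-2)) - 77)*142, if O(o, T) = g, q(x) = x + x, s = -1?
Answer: -11644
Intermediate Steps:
q(x) = 2*x
g = -5 (g = (7 - 2)*(0 - 1) = 5*(-1) = -5)
t(G) = -4 + 2*G (t(G) = 2*(G + 2*(-1)) = 2*(G - 2) = 2*(-2 + G) = -4 + 2*G)
O(o, T) = -5
(O(0, t(-2)) - 77)*142 = (-5 - 77)*142 = -82*142 = -11644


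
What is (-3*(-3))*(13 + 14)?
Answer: 243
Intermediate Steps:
(-3*(-3))*(13 + 14) = 9*27 = 243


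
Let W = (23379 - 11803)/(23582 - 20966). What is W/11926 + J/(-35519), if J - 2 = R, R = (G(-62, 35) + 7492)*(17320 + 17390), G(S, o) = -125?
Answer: -997212749106751/138517067238 ≈ -7199.2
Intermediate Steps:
W = 1447/327 (W = 11576/2616 = 11576*(1/2616) = 1447/327 ≈ 4.4251)
R = 255708570 (R = (-125 + 7492)*(17320 + 17390) = 7367*34710 = 255708570)
J = 255708572 (J = 2 + 255708570 = 255708572)
W/11926 + J/(-35519) = (1447/327)/11926 + 255708572/(-35519) = (1447/327)*(1/11926) + 255708572*(-1/35519) = 1447/3899802 - 255708572/35519 = -997212749106751/138517067238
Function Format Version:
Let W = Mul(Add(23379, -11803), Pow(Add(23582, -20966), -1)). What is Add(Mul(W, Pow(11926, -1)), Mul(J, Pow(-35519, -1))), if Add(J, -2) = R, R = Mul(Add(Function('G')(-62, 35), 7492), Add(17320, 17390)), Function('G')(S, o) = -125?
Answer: Rational(-997212749106751, 138517067238) ≈ -7199.2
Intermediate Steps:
W = Rational(1447, 327) (W = Mul(11576, Pow(2616, -1)) = Mul(11576, Rational(1, 2616)) = Rational(1447, 327) ≈ 4.4251)
R = 255708570 (R = Mul(Add(-125, 7492), Add(17320, 17390)) = Mul(7367, 34710) = 255708570)
J = 255708572 (J = Add(2, 255708570) = 255708572)
Add(Mul(W, Pow(11926, -1)), Mul(J, Pow(-35519, -1))) = Add(Mul(Rational(1447, 327), Pow(11926, -1)), Mul(255708572, Pow(-35519, -1))) = Add(Mul(Rational(1447, 327), Rational(1, 11926)), Mul(255708572, Rational(-1, 35519))) = Add(Rational(1447, 3899802), Rational(-255708572, 35519)) = Rational(-997212749106751, 138517067238)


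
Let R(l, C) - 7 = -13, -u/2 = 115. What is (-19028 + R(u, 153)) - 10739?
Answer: -29773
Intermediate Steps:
u = -230 (u = -2*115 = -230)
R(l, C) = -6 (R(l, C) = 7 - 13 = -6)
(-19028 + R(u, 153)) - 10739 = (-19028 - 6) - 10739 = -19034 - 10739 = -29773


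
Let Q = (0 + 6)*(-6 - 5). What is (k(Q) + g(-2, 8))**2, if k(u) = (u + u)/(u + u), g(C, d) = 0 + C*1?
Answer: 1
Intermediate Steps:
Q = -66 (Q = 6*(-11) = -66)
g(C, d) = C (g(C, d) = 0 + C = C)
k(u) = 1 (k(u) = (2*u)/((2*u)) = (2*u)*(1/(2*u)) = 1)
(k(Q) + g(-2, 8))**2 = (1 - 2)**2 = (-1)**2 = 1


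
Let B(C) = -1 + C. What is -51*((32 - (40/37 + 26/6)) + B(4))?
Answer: -55828/37 ≈ -1508.9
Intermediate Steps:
-51*((32 - (40/37 + 26/6)) + B(4)) = -51*((32 - (40/37 + 26/6)) + (-1 + 4)) = -51*((32 - (40*(1/37) + 26*(1/6))) + 3) = -51*((32 - (40/37 + 13/3)) + 3) = -51*((32 - 1*601/111) + 3) = -51*((32 - 601/111) + 3) = -51*(2951/111 + 3) = -51*3284/111 = -55828/37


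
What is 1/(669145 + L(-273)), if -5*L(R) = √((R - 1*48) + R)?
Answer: 16728625/11193875776219 + 15*I*√66/11193875776219 ≈ 1.4944e-6 + 1.0886e-11*I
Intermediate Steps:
L(R) = -√(-48 + 2*R)/5 (L(R) = -√((R - 1*48) + R)/5 = -√((R - 48) + R)/5 = -√((-48 + R) + R)/5 = -√(-48 + 2*R)/5)
1/(669145 + L(-273)) = 1/(669145 - √(-48 + 2*(-273))/5) = 1/(669145 - √(-48 - 546)/5) = 1/(669145 - 3*I*√66/5)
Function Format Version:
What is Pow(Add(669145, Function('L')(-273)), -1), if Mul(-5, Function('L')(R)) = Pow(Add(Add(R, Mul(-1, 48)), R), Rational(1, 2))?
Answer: Add(Rational(16728625, 11193875776219), Mul(Rational(15, 11193875776219), I, Pow(66, Rational(1, 2)))) ≈ Add(1.4944e-6, Mul(1.0886e-11, I))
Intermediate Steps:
Function('L')(R) = Mul(Rational(-1, 5), Pow(Add(-48, Mul(2, R)), Rational(1, 2))) (Function('L')(R) = Mul(Rational(-1, 5), Pow(Add(Add(R, Mul(-1, 48)), R), Rational(1, 2))) = Mul(Rational(-1, 5), Pow(Add(Add(R, -48), R), Rational(1, 2))) = Mul(Rational(-1, 5), Pow(Add(Add(-48, R), R), Rational(1, 2))) = Mul(Rational(-1, 5), Pow(Add(-48, Mul(2, R)), Rational(1, 2))))
Pow(Add(669145, Function('L')(-273)), -1) = Pow(Add(669145, Mul(Rational(-1, 5), Pow(Add(-48, Mul(2, -273)), Rational(1, 2)))), -1) = Pow(Add(669145, Mul(Rational(-1, 5), Pow(Add(-48, -546), Rational(1, 2)))), -1) = Pow(Add(669145, Mul(Rational(-1, 5), Pow(-594, Rational(1, 2)))), -1) = Pow(Add(669145, Mul(Rational(-1, 5), Mul(3, I, Pow(66, Rational(1, 2))))), -1) = Pow(Add(669145, Mul(Rational(-3, 5), I, Pow(66, Rational(1, 2)))), -1)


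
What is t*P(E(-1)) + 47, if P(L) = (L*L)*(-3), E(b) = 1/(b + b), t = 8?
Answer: 41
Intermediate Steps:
E(b) = 1/(2*b)
P(L) = -3*L² (P(L) = L²*(-3) = -3*L²)
t*P(E(-1)) + 47 = 8*(-3*((½)/(-1))²) + 47 = 8*(-3*((½)*(-1))²) + 47 = 8*(-3*(-½)²) + 47 = 8*(-3*¼) + 47 = 8*(-¾) + 47 = -6 + 47 = 41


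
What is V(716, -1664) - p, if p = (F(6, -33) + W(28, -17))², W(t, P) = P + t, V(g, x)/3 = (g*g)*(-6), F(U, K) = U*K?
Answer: -9262777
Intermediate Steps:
F(U, K) = K*U
V(g, x) = -18*g² (V(g, x) = 3*((g*g)*(-6)) = 3*(g²*(-6)) = 3*(-6*g²) = -18*g²)
p = 34969 (p = (-33*6 + (-17 + 28))² = (-198 + 11)² = (-187)² = 34969)
V(716, -1664) - p = -18*716² - 1*34969 = -18*512656 - 34969 = -9227808 - 34969 = -9262777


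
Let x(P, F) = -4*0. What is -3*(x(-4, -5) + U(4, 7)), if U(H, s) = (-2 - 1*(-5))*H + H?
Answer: -48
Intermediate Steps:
U(H, s) = 4*H (U(H, s) = (-2 + 5)*H + H = 3*H + H = 4*H)
x(P, F) = 0
-3*(x(-4, -5) + U(4, 7)) = -3*(0 + 4*4) = -3*(0 + 16) = -3*16 = -48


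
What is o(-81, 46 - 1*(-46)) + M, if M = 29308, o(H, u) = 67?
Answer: 29375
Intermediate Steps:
o(-81, 46 - 1*(-46)) + M = 67 + 29308 = 29375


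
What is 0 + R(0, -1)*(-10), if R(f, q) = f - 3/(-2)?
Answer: -15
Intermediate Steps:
R(f, q) = 3/2 + f (R(f, q) = f - 3*(-1/2) = f + 3/2 = 3/2 + f)
0 + R(0, -1)*(-10) = 0 + (3/2 + 0)*(-10) = 0 + (3/2)*(-10) = 0 - 15 = -15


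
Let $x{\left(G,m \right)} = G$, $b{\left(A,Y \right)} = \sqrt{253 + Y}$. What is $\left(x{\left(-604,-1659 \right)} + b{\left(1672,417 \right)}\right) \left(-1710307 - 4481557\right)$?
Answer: $3739885856 - 6191864 \sqrt{670} \approx 3.5796 \cdot 10^{9}$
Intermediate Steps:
$\left(x{\left(-604,-1659 \right)} + b{\left(1672,417 \right)}\right) \left(-1710307 - 4481557\right) = \left(-604 + \sqrt{253 + 417}\right) \left(-1710307 - 4481557\right) = \left(-604 + \sqrt{670}\right) \left(-6191864\right) = 3739885856 - 6191864 \sqrt{670}$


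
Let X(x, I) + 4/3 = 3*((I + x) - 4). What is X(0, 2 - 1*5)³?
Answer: -300763/27 ≈ -11139.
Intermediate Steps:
X(x, I) = -40/3 + 3*I + 3*x (X(x, I) = -4/3 + 3*((I + x) - 4) = -4/3 + 3*(-4 + I + x) = -4/3 + (-12 + 3*I + 3*x) = -40/3 + 3*I + 3*x)
X(0, 2 - 1*5)³ = (-40/3 + 3*(2 - 1*5) + 3*0)³ = (-40/3 + 3*(2 - 5) + 0)³ = (-40/3 + 3*(-3) + 0)³ = (-40/3 - 9 + 0)³ = (-67/3)³ = -300763/27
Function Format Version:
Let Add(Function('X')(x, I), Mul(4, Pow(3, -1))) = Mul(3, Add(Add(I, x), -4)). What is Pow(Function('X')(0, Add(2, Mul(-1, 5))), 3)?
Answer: Rational(-300763, 27) ≈ -11139.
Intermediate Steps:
Function('X')(x, I) = Add(Rational(-40, 3), Mul(3, I), Mul(3, x)) (Function('X')(x, I) = Add(Rational(-4, 3), Mul(3, Add(Add(I, x), -4))) = Add(Rational(-4, 3), Mul(3, Add(-4, I, x))) = Add(Rational(-4, 3), Add(-12, Mul(3, I), Mul(3, x))) = Add(Rational(-40, 3), Mul(3, I), Mul(3, x)))
Pow(Function('X')(0, Add(2, Mul(-1, 5))), 3) = Pow(Add(Rational(-40, 3), Mul(3, Add(2, Mul(-1, 5))), Mul(3, 0)), 3) = Pow(Add(Rational(-40, 3), Mul(3, Add(2, -5)), 0), 3) = Pow(Add(Rational(-40, 3), Mul(3, -3), 0), 3) = Pow(Add(Rational(-40, 3), -9, 0), 3) = Pow(Rational(-67, 3), 3) = Rational(-300763, 27)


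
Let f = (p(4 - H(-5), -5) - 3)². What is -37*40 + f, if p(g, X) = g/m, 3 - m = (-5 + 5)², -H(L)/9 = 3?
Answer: -12836/9 ≈ -1426.2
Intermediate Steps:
H(L) = -27 (H(L) = -9*3 = -27)
m = 3 (m = 3 - (-5 + 5)² = 3 - 1*0² = 3 - 1*0 = 3 + 0 = 3)
p(g, X) = g/3
f = 484/9 (f = ((4 - 1*(-27))/3 - 3)² = ((4 + 27)/3 - 3)² = ((⅓)*31 - 3)² = (31/3 - 3)² = (22/3)² = 484/9 ≈ 53.778)
-37*40 + f = -37*40 + 484/9 = -1480 + 484/9 = -12836/9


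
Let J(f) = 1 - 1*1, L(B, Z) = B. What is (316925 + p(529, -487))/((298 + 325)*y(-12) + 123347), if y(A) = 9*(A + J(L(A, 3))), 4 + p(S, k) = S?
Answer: 45350/8009 ≈ 5.6624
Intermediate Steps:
J(f) = 0 (J(f) = 1 - 1 = 0)
p(S, k) = -4 + S
y(A) = 9*A (y(A) = 9*(A + 0) = 9*A)
(316925 + p(529, -487))/((298 + 325)*y(-12) + 123347) = (316925 + (-4 + 529))/((298 + 325)*(9*(-12)) + 123347) = (316925 + 525)/(623*(-108) + 123347) = 317450/(-67284 + 123347) = 317450/56063 = 317450*(1/56063) = 45350/8009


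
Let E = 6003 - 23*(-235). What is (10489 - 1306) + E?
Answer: 20591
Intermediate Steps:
E = 11408 (E = 6003 - 1*(-5405) = 6003 + 5405 = 11408)
(10489 - 1306) + E = (10489 - 1306) + 11408 = 9183 + 11408 = 20591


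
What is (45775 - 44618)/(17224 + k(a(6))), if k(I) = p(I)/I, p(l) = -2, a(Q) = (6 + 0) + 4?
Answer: 5785/86119 ≈ 0.067174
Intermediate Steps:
a(Q) = 10 (a(Q) = 6 + 4 = 10)
k(I) = -2/I
(45775 - 44618)/(17224 + k(a(6))) = (45775 - 44618)/(17224 - 2/10) = 1157/(17224 - 2*⅒) = 1157/(17224 - ⅕) = 1157/(86119/5) = 1157*(5/86119) = 5785/86119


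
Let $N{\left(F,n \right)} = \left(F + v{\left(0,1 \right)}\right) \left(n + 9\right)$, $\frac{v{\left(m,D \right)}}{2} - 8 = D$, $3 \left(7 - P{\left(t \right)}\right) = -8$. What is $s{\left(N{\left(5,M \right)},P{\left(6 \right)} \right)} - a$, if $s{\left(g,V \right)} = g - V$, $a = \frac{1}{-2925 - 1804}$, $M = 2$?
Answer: $\frac{3452173}{14187} \approx 243.33$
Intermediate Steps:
$P{\left(t \right)} = \frac{29}{3}$ ($P{\left(t \right)} = 7 - - \frac{8}{3} = 7 + \frac{8}{3} = \frac{29}{3}$)
$a = - \frac{1}{4729}$ ($a = \frac{1}{-4729} = - \frac{1}{4729} \approx -0.00021146$)
$v{\left(m,D \right)} = 16 + 2 D$
$N{\left(F,n \right)} = \left(9 + n\right) \left(18 + F\right)$ ($N{\left(F,n \right)} = \left(F + \left(16 + 2 \cdot 1\right)\right) \left(n + 9\right) = \left(F + \left(16 + 2\right)\right) \left(9 + n\right) = \left(F + 18\right) \left(9 + n\right) = \left(18 + F\right) \left(9 + n\right) = \left(9 + n\right) \left(18 + F\right)$)
$s{\left(N{\left(5,M \right)},P{\left(6 \right)} \right)} - a = \left(\left(162 + 9 \cdot 5 + 18 \cdot 2 + 5 \cdot 2\right) - \frac{29}{3}\right) - - \frac{1}{4729} = \left(\left(162 + 45 + 36 + 10\right) - \frac{29}{3}\right) + \frac{1}{4729} = \left(253 - \frac{29}{3}\right) + \frac{1}{4729} = \frac{730}{3} + \frac{1}{4729} = \frac{3452173}{14187}$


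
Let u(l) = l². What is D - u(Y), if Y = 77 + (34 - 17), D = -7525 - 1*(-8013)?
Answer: -8348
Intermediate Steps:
D = 488 (D = -7525 + 8013 = 488)
Y = 94 (Y = 77 + 17 = 94)
D - u(Y) = 488 - 1*94² = 488 - 1*8836 = 488 - 8836 = -8348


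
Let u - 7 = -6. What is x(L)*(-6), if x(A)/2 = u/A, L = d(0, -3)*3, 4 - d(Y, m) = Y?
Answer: -1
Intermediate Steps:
u = 1 (u = 7 - 6 = 1)
d(Y, m) = 4 - Y
L = 12 (L = (4 - 1*0)*3 = (4 + 0)*3 = 4*3 = 12)
x(A) = 2/A (x(A) = 2*(1/A) = 2/A)
x(L)*(-6) = (2/12)*(-6) = (2*(1/12))*(-6) = (1/6)*(-6) = -1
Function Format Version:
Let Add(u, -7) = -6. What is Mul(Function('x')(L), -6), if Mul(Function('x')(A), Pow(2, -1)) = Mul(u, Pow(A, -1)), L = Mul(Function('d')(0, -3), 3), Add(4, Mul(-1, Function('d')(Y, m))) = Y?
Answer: -1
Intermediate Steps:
u = 1 (u = Add(7, -6) = 1)
Function('d')(Y, m) = Add(4, Mul(-1, Y))
L = 12 (L = Mul(Add(4, Mul(-1, 0)), 3) = Mul(Add(4, 0), 3) = Mul(4, 3) = 12)
Function('x')(A) = Mul(2, Pow(A, -1)) (Function('x')(A) = Mul(2, Mul(1, Pow(A, -1))) = Mul(2, Pow(A, -1)))
Mul(Function('x')(L), -6) = Mul(Mul(2, Pow(12, -1)), -6) = Mul(Mul(2, Rational(1, 12)), -6) = Mul(Rational(1, 6), -6) = -1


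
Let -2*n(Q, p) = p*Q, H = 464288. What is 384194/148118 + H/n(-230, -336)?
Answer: -1685129807/178852485 ≈ -9.4219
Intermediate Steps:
n(Q, p) = -Q*p/2 (n(Q, p) = -p*Q/2 = -Q*p/2)
384194/148118 + H/n(-230, -336) = 384194/148118 + 464288/((-½*(-230)*(-336))) = 384194*(1/148118) + 464288/(-38640) = 192097/74059 + 464288*(-1/38640) = 192097/74059 - 29018/2415 = -1685129807/178852485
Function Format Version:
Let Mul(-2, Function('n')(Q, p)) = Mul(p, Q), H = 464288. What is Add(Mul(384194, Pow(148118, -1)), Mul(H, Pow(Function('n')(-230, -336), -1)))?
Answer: Rational(-1685129807, 178852485) ≈ -9.4219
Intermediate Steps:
Function('n')(Q, p) = Mul(Rational(-1, 2), Q, p) (Function('n')(Q, p) = Mul(Rational(-1, 2), Mul(p, Q)) = Mul(Rational(-1, 2), Mul(Q, p)) = Mul(Rational(-1, 2), Q, p))
Add(Mul(384194, Pow(148118, -1)), Mul(H, Pow(Function('n')(-230, -336), -1))) = Add(Mul(384194, Pow(148118, -1)), Mul(464288, Pow(Mul(Rational(-1, 2), -230, -336), -1))) = Add(Mul(384194, Rational(1, 148118)), Mul(464288, Pow(-38640, -1))) = Add(Rational(192097, 74059), Mul(464288, Rational(-1, 38640))) = Add(Rational(192097, 74059), Rational(-29018, 2415)) = Rational(-1685129807, 178852485)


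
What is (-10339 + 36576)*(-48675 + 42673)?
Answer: -157474474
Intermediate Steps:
(-10339 + 36576)*(-48675 + 42673) = 26237*(-6002) = -157474474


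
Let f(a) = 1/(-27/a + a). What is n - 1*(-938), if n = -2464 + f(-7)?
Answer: -33579/22 ≈ -1526.3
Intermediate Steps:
f(a) = 1/(a - 27/a)
n = -54215/22 (n = -2464 - 7/(-27 + (-7)²) = -2464 - 7/(-27 + 49) = -2464 - 7/22 = -54215/22 ≈ -2464.3)
n - 1*(-938) = -54215/22 - 1*(-938) = -54215/22 + 938 = -33579/22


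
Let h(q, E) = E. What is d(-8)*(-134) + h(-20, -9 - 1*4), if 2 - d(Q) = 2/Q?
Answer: -629/2 ≈ -314.50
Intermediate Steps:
d(Q) = 2 - 2/Q
d(-8)*(-134) + h(-20, -9 - 1*4) = (2 - 2/(-8))*(-134) + (-9 - 1*4) = (2 - 2*(-⅛))*(-134) + (-9 - 4) = (2 + ¼)*(-134) - 13 = (9/4)*(-134) - 13 = -603/2 - 13 = -629/2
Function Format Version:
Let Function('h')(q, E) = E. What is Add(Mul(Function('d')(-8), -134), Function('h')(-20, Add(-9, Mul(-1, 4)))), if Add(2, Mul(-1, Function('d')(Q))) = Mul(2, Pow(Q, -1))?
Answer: Rational(-629, 2) ≈ -314.50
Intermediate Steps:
Function('d')(Q) = Add(2, Mul(-2, Pow(Q, -1))) (Function('d')(Q) = Add(2, Mul(-1, Mul(2, Pow(Q, -1)))) = Add(2, Mul(-2, Pow(Q, -1))))
Add(Mul(Function('d')(-8), -134), Function('h')(-20, Add(-9, Mul(-1, 4)))) = Add(Mul(Add(2, Mul(-2, Pow(-8, -1))), -134), Add(-9, Mul(-1, 4))) = Add(Mul(Add(2, Mul(-2, Rational(-1, 8))), -134), Add(-9, -4)) = Add(Mul(Add(2, Rational(1, 4)), -134), -13) = Add(Mul(Rational(9, 4), -134), -13) = Add(Rational(-603, 2), -13) = Rational(-629, 2)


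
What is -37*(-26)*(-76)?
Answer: -73112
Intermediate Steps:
-37*(-26)*(-76) = 962*(-76) = -73112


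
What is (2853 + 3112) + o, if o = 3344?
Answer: 9309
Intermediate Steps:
(2853 + 3112) + o = (2853 + 3112) + 3344 = 5965 + 3344 = 9309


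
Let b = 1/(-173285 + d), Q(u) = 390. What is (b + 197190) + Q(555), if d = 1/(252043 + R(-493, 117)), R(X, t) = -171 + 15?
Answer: 8624019020666633/43648238794 ≈ 1.9758e+5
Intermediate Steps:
R(X, t) = -156
d = 1/251887 (d = 1/(252043 - 156) = 1/251887 ≈ 3.9700e-6)
b = -251887/43648238794 (b = 1/(-173285 + 1/251887) = 1/(-43648238794/251887) = -251887/43648238794 ≈ -5.7708e-6)
(b + 197190) + Q(555) = (-251887/43648238794 + 197190) + 390 = 8606996207536973/43648238794 + 390 = 8624019020666633/43648238794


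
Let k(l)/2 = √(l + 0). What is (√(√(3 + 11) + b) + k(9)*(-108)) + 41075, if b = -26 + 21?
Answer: 40427 + √(-5 + √14) ≈ 40427.0 + 1.1218*I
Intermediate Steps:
b = -5
k(l) = 2*√l (k(l) = 2*√(l + 0) = 2*√l)
(√(√(3 + 11) + b) + k(9)*(-108)) + 41075 = (√(√(3 + 11) - 5) + (2*√9)*(-108)) + 41075 = (√(√14 - 5) + (2*3)*(-108)) + 41075 = (√(-5 + √14) + 6*(-108)) + 41075 = (√(-5 + √14) - 648) + 41075 = (-648 + √(-5 + √14)) + 41075 = 40427 + √(-5 + √14)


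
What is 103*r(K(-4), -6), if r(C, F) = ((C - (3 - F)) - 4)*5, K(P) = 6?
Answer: -3605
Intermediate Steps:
r(C, F) = -35 + 5*C + 5*F (r(C, F) = ((C + (-3 + F)) - 4)*5 = ((-3 + C + F) - 4)*5 = (-7 + C + F)*5 = -35 + 5*C + 5*F)
103*r(K(-4), -6) = 103*(-35 + 5*6 + 5*(-6)) = 103*(-35 + 30 - 30) = 103*(-35) = -3605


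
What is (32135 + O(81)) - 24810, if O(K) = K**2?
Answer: 13886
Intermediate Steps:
(32135 + O(81)) - 24810 = (32135 + 81**2) - 24810 = (32135 + 6561) - 24810 = 38696 - 24810 = 13886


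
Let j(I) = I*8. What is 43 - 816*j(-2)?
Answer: 13099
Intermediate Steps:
j(I) = 8*I
43 - 816*j(-2) = 43 - 6528*(-2) = 43 - 816*(-16) = 43 + 13056 = 13099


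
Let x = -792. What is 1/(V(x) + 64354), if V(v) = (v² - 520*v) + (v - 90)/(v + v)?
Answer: 88/97104353 ≈ 9.0624e-7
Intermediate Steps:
V(v) = v² - 520*v + (-90 + v)/(2*v) (V(v) = (v² - 520*v) + (-90 + v)/((2*v)) = (v² - 520*v) + (-90 + v)*(1/(2*v)) = (v² - 520*v) + (-90 + v)/(2*v) = v² - 520*v + (-90 + v)/(2*v))
1/(V(x) + 64354) = 1/((½ + (-792)² - 520*(-792) - 45/(-792)) + 64354) = 1/((½ + 627264 + 411840 - 45*(-1/792)) + 64354) = 1/((½ + 627264 + 411840 + 5/88) + 64354) = 1/(91441201/88 + 64354) = 1/(97104353/88) = 88/97104353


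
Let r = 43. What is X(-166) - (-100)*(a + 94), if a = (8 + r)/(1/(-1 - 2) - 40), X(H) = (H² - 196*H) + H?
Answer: 8373146/121 ≈ 69200.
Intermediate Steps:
X(H) = H² - 195*H
a = -153/121 (a = (8 + 43)/(1/(-1 - 2) - 40) = 51/(1/(-3) - 40) = 51/(-⅓ - 40) = 51/(-121/3) = 51*(-3/121) = -153/121 ≈ -1.2645)
X(-166) - (-100)*(a + 94) = -166*(-195 - 166) - (-100)*(-153/121 + 94) = -166*(-361) - (-100)*11221/121 = 59926 - 1*(-1122100/121) = 59926 + 1122100/121 = 8373146/121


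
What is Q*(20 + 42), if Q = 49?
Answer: 3038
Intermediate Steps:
Q*(20 + 42) = 49*(20 + 42) = 49*62 = 3038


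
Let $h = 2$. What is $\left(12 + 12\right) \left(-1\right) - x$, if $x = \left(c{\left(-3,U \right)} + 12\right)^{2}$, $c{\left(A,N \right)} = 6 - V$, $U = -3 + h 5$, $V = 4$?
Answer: $-220$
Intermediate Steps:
$U = 7$ ($U = -3 + 2 \cdot 5 = -3 + 10 = 7$)
$c{\left(A,N \right)} = 2$ ($c{\left(A,N \right)} = 6 - 4 = 2$)
$x = 196$ ($x = \left(2 + 12\right)^{2} = 14^{2} = 196$)
$\left(12 + 12\right) \left(-1\right) - x = \left(12 + 12\right) \left(-1\right) - 196 = 24 \left(-1\right) - 196 = -24 - 196 = -220$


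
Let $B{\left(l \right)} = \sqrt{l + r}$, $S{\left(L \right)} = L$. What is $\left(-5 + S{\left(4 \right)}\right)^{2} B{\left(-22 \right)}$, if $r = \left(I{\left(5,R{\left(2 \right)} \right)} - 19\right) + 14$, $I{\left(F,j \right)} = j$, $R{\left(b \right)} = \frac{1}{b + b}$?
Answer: $\frac{i \sqrt{107}}{2} \approx 5.172 i$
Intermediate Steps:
$R{\left(b \right)} = \frac{1}{2 b}$
$r = - \frac{19}{4}$ ($r = \left(\frac{1}{2 \cdot 2} - 19\right) + 14 = \left(\frac{1}{2} \cdot \frac{1}{2} - 19\right) + 14 = \left(\frac{1}{4} - 19\right) + 14 = - \frac{75}{4} + 14 = - \frac{19}{4} \approx -4.75$)
$B{\left(l \right)} = \sqrt{- \frac{19}{4} + l}$ ($B{\left(l \right)} = \sqrt{l - \frac{19}{4}} = \sqrt{- \frac{19}{4} + l}$)
$\left(-5 + S{\left(4 \right)}\right)^{2} B{\left(-22 \right)} = \left(-5 + 4\right)^{2} \frac{\sqrt{-19 + 4 \left(-22\right)}}{2} = \left(-1\right)^{2} \frac{\sqrt{-19 - 88}}{2} = 1 \frac{\sqrt{-107}}{2} = 1 \frac{i \sqrt{107}}{2} = \frac{i \sqrt{107}}{2}$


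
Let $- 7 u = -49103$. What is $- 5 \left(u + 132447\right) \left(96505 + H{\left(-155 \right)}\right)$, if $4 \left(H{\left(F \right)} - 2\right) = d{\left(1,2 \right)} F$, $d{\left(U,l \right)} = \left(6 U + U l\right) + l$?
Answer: $- \frac{469174658620}{7} \approx -6.7025 \cdot 10^{10}$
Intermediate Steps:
$u = \frac{49103}{7}$ ($u = \left(- \frac{1}{7}\right) \left(-49103\right) = \frac{49103}{7} \approx 7014.7$)
$d{\left(U,l \right)} = l + 6 U + U l$
$H{\left(F \right)} = 2 + \frac{5 F}{2}$ ($H{\left(F \right)} = 2 + \frac{\left(2 + 6 \cdot 1 + 1 \cdot 2\right) F}{4} = 2 + \frac{\left(2 + 6 + 2\right) F}{4} = 2 + \frac{10 F}{4} = 2 + \frac{5 F}{2}$)
$- 5 \left(u + 132447\right) \left(96505 + H{\left(-155 \right)}\right) = - 5 \left(\frac{49103}{7} + 132447\right) \left(96505 + \left(2 + \frac{5}{2} \left(-155\right)\right)\right) = - 5 \frac{976232 \left(96505 + \left(2 - \frac{775}{2}\right)\right)}{7} = - 5 \frac{976232 \left(96505 - \frac{771}{2}\right)}{7} = - 5 \cdot \frac{976232}{7} \cdot \frac{192239}{2} = \left(-5\right) \frac{93834931724}{7} = - \frac{469174658620}{7}$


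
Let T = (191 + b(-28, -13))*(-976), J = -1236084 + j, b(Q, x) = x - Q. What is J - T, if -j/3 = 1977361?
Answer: -6967111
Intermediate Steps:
j = -5932083 (j = -3*1977361 = -5932083)
J = -7168167 (J = -1236084 - 5932083 = -7168167)
T = -201056 (T = (191 + (-13 - 1*(-28)))*(-976) = (191 + (-13 + 28))*(-976) = (191 + 15)*(-976) = 206*(-976) = -201056)
J - T = -7168167 - 1*(-201056) = -7168167 + 201056 = -6967111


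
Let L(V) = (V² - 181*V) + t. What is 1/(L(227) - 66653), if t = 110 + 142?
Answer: -1/55959 ≈ -1.7870e-5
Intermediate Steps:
t = 252
L(V) = 252 + V² - 181*V (L(V) = (V² - 181*V) + 252 = 252 + V² - 181*V)
1/(L(227) - 66653) = 1/((252 + 227² - 181*227) - 66653) = 1/((252 + 51529 - 41087) - 66653) = 1/(10694 - 66653) = 1/(-55959) = -1/55959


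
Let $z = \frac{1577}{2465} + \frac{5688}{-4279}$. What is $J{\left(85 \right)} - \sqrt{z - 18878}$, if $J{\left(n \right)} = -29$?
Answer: $-29 - \frac{i \sqrt{2100343196923535245}}{10547735} \approx -29.0 - 137.4 i$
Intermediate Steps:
$z = - \frac{7272937}{10547735}$ ($z = 1577 \cdot \frac{1}{2465} + 5688 \left(- \frac{1}{4279}\right) = \frac{1577}{2465} - \frac{5688}{4279} = - \frac{7272937}{10547735} \approx -0.68953$)
$J{\left(85 \right)} - \sqrt{z - 18878} = -29 - \sqrt{- \frac{7272937}{10547735} - 18878} = -29 - \sqrt{- \frac{199127414267}{10547735}} = -29 - \frac{i \sqrt{2100343196923535245}}{10547735}$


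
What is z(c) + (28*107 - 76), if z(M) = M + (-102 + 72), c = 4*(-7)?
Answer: 2862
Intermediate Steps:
c = -28
z(M) = -30 + M (z(M) = M - 30 = -30 + M)
z(c) + (28*107 - 76) = (-30 - 28) + (28*107 - 76) = -58 + (2996 - 76) = -58 + 2920 = 2862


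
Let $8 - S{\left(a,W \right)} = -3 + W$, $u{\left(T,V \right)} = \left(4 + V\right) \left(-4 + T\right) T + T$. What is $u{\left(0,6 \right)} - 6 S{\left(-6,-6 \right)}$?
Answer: $-102$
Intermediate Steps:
$u{\left(T,V \right)} = T + T \left(-4 + T\right) \left(4 + V\right)$ ($u{\left(T,V \right)} = \left(-4 + T\right) \left(4 + V\right) T + T = T \left(-4 + T\right) \left(4 + V\right) + T = T + T \left(-4 + T\right) \left(4 + V\right)$)
$S{\left(a,W \right)} = 11 - W$ ($S{\left(a,W \right)} = 8 - \left(-3 + W\right) = 11 - W$)
$u{\left(0,6 \right)} - 6 S{\left(-6,-6 \right)} = 0 \left(-15 - 24 + 4 \cdot 0 + 0 \cdot 6\right) - 6 \left(11 - -6\right) = 0 \left(-15 - 24 + 0 + 0\right) - 6 \left(11 + 6\right) = 0 \left(-39\right) - 102 = 0 - 102 = -102$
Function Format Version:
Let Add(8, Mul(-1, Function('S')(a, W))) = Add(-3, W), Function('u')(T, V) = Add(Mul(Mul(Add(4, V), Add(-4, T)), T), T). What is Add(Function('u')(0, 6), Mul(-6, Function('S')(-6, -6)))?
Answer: -102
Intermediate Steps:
Function('u')(T, V) = Add(T, Mul(T, Add(-4, T), Add(4, V))) (Function('u')(T, V) = Add(Mul(Mul(Add(-4, T), Add(4, V)), T), T) = Add(Mul(T, Add(-4, T), Add(4, V)), T) = Add(T, Mul(T, Add(-4, T), Add(4, V))))
Function('S')(a, W) = Add(11, Mul(-1, W)) (Function('S')(a, W) = Add(8, Mul(-1, Add(-3, W))) = Add(8, Add(3, Mul(-1, W))) = Add(11, Mul(-1, W)))
Add(Function('u')(0, 6), Mul(-6, Function('S')(-6, -6))) = Add(Mul(0, Add(-15, Mul(-4, 6), Mul(4, 0), Mul(0, 6))), Mul(-6, Add(11, Mul(-1, -6)))) = Add(Mul(0, Add(-15, -24, 0, 0)), Mul(-6, Add(11, 6))) = Add(Mul(0, -39), Mul(-6, 17)) = Add(0, -102) = -102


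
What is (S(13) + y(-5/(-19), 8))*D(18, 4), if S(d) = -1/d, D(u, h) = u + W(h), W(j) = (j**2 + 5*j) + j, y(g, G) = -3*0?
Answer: -58/13 ≈ -4.4615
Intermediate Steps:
y(g, G) = 0
W(j) = j**2 + 6*j
D(u, h) = u + h*(6 + h)
(S(13) + y(-5/(-19), 8))*D(18, 4) = (-1/13 + 0)*(18 + 4*(6 + 4)) = (-1*1/13 + 0)*(18 + 4*10) = (-1/13 + 0)*(18 + 40) = -1/13*58 = -58/13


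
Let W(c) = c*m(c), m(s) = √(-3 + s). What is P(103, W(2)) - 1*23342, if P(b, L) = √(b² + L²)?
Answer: -23342 + √10605 ≈ -23239.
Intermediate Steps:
W(c) = c*√(-3 + c)
P(b, L) = √(L² + b²)
P(103, W(2)) - 1*23342 = √((2*√(-3 + 2))² + 103²) - 1*23342 = √((2*√(-1))² + 10609) - 23342 = √((2*I)² + 10609) - 23342 = √(-4 + 10609) - 23342 = √10605 - 23342 = -23342 + √10605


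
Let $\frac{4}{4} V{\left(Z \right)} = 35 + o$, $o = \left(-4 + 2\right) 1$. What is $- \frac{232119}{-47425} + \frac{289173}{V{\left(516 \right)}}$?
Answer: $\frac{4573896484}{521675} \approx 8767.7$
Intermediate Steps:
$o = -2$ ($o = \left(-2\right) 1 = -2$)
$V{\left(Z \right)} = 33$ ($V{\left(Z \right)} = 35 - 2 = 33$)
$- \frac{232119}{-47425} + \frac{289173}{V{\left(516 \right)}} = - \frac{232119}{-47425} + \frac{289173}{33} = \left(-232119\right) \left(- \frac{1}{47425}\right) + 289173 \cdot \frac{1}{33} = \frac{232119}{47425} + \frac{96391}{11} = \frac{4573896484}{521675}$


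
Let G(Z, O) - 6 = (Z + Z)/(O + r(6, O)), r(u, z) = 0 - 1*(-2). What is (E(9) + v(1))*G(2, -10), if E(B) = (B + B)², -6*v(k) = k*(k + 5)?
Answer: 3553/2 ≈ 1776.5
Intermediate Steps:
r(u, z) = 2 (r(u, z) = 0 + 2 = 2)
v(k) = -k*(5 + k)/6 (v(k) = -k*(k + 5)/6 = -k*(5 + k)/6)
G(Z, O) = 6 + 2*Z/(2 + O) (G(Z, O) = 6 + (Z + Z)/(O + 2) = 6 + (2*Z)/(2 + O) = 6 + 2*Z/(2 + O))
E(B) = 4*B² (E(B) = (2*B)² = 4*B²)
(E(9) + v(1))*G(2, -10) = (4*9² - ⅙*1*(5 + 1))*(2*(6 + 2 + 3*(-10))/(2 - 10)) = (4*81 - ⅙*1*6)*(2*(6 + 2 - 30)/(-8)) = (324 - 1)*(2*(-⅛)*(-22)) = 323*(11/2) = 3553/2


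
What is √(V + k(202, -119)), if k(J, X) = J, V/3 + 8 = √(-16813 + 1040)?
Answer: √(178 + 3*I*√15773) ≈ 17.244 + 10.925*I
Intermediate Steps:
V = -24 + 3*I*√15773 (V = -24 + 3*√(-16813 + 1040) = -24 + 3*√(-15773) = -24 + 3*(I*√15773) = -24 + 3*I*√15773 ≈ -24.0 + 376.77*I)
√(V + k(202, -119)) = √((-24 + 3*I*√15773) + 202) = √(178 + 3*I*√15773)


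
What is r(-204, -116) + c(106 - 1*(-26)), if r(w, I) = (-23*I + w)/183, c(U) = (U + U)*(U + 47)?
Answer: 8650312/183 ≈ 47269.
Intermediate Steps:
c(U) = 2*U*(47 + U) (c(U) = (2*U)*(47 + U) = 2*U*(47 + U))
r(w, I) = -23*I/183 + w/183 (r(w, I) = (w - 23*I)*(1/183) = -23*I/183 + w/183)
r(-204, -116) + c(106 - 1*(-26)) = (-23/183*(-116) + (1/183)*(-204)) + 2*(106 - 1*(-26))*(47 + (106 - 1*(-26))) = (2668/183 - 68/61) + 2*(106 + 26)*(47 + (106 + 26)) = 2464/183 + 2*132*(47 + 132) = 2464/183 + 2*132*179 = 2464/183 + 47256 = 8650312/183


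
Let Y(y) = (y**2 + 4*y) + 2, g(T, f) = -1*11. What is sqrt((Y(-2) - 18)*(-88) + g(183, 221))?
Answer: sqrt(1749) ≈ 41.821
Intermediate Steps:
g(T, f) = -11
Y(y) = 2 + y**2 + 4*y
sqrt((Y(-2) - 18)*(-88) + g(183, 221)) = sqrt(((2 + (-2)**2 + 4*(-2)) - 18)*(-88) - 11) = sqrt(((2 + 4 - 8) - 18)*(-88) - 11) = sqrt((-2 - 18)*(-88) - 11) = sqrt(-20*(-88) - 11) = sqrt(1760 - 11) = sqrt(1749)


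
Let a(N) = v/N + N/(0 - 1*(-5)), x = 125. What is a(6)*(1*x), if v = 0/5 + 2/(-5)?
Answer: 425/3 ≈ 141.67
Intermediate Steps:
v = -⅖ (v = 0*(⅕) + 2*(-⅕) = 0 - ⅖ = -⅖ ≈ -0.40000)
a(N) = -2/(5*N) + N/5 (a(N) = -2/(5*N) + N/(0 - 1*(-5)) = -2/(5*N) + N/(0 + 5) = -2/(5*N) + N/5)
a(6)*(1*x) = ((⅕)*(-2 + 6²)/6)*(1*125) = ((⅕)*(⅙)*(-2 + 36))*125 = ((⅕)*(⅙)*34)*125 = (17/15)*125 = 425/3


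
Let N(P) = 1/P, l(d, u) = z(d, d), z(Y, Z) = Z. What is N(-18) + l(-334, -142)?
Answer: -6013/18 ≈ -334.06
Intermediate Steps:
l(d, u) = d
N(-18) + l(-334, -142) = 1/(-18) - 334 = -1/18 - 334 = -6013/18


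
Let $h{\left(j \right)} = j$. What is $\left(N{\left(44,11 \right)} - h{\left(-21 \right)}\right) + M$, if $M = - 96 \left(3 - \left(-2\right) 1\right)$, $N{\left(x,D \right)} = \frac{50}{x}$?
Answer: $- \frac{10073}{22} \approx -457.86$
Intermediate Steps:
$M = -480$ ($M = - 96 \left(3 - -2\right) = - 96 \left(3 + 2\right) = \left(-96\right) 5 = -480$)
$\left(N{\left(44,11 \right)} - h{\left(-21 \right)}\right) + M = \left(\frac{50}{44} - -21\right) - 480 = \left(50 \cdot \frac{1}{44} + 21\right) - 480 = \left(\frac{25}{22} + 21\right) - 480 = \frac{487}{22} - 480 = - \frac{10073}{22}$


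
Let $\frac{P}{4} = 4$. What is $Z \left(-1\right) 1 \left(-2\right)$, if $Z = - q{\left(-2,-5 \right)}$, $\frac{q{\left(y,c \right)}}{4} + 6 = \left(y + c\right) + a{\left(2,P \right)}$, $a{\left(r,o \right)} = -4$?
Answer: $136$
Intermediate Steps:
$P = 16$ ($P = 4 \cdot 4 = 16$)
$q{\left(y,c \right)} = -40 + 4 c + 4 y$ ($q{\left(y,c \right)} = -24 + 4 \left(\left(y + c\right) - 4\right) = -24 + 4 \left(\left(c + y\right) - 4\right) = -24 + 4 \left(-4 + c + y\right) = -24 + \left(-16 + 4 c + 4 y\right) = -40 + 4 c + 4 y$)
$Z = 68$ ($Z = - (-40 + 4 \left(-5\right) + 4 \left(-2\right)) = - (-40 - 20 - 8) = \left(-1\right) \left(-68\right) = 68$)
$Z \left(-1\right) 1 \left(-2\right) = 68 \left(-1\right) 1 \left(-2\right) = 68 \left(\left(-1\right) \left(-2\right)\right) = 68 \cdot 2 = 136$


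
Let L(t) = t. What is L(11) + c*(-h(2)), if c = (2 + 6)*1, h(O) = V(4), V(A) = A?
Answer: -21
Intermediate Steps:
h(O) = 4
c = 8 (c = 8*1 = 8)
L(11) + c*(-h(2)) = 11 + 8*(-1*4) = 11 + 8*(-4) = 11 - 32 = -21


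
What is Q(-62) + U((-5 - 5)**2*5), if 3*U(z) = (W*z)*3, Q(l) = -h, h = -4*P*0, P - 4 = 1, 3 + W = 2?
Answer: -500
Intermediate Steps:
W = -1 (W = -3 + 2 = -1)
P = 5 (P = 4 + 1 = 5)
h = 0 (h = -4*5*0 = -20*0 = 0)
Q(l) = 0 (Q(l) = -1*0 = 0)
U(z) = -z (U(z) = (-z*3)/3 = (-3*z)/3 = -z)
Q(-62) + U((-5 - 5)**2*5) = 0 - (-5 - 5)**2*5 = 0 - (-10)**2*5 = 0 - 100*5 = 0 - 1*500 = 0 - 500 = -500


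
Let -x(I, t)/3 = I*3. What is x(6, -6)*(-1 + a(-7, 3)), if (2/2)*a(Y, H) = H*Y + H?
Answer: 1026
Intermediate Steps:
x(I, t) = -9*I (x(I, t) = -3*I*3 = -9*I)
a(Y, H) = H + H*Y (a(Y, H) = H*Y + H = H + H*Y)
x(6, -6)*(-1 + a(-7, 3)) = (-9*6)*(-1 + 3*(1 - 7)) = -54*(-1 + 3*(-6)) = -54*(-1 - 18) = -54*(-19) = 1026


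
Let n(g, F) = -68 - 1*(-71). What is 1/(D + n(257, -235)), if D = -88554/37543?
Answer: 37543/24075 ≈ 1.5594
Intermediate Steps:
n(g, F) = 3 (n(g, F) = -68 + 71 = 3)
D = -88554/37543 (D = -88554*1/37543 = -88554/37543 ≈ -2.3587)
1/(D + n(257, -235)) = 1/(-88554/37543 + 3) = 1/(24075/37543) = 37543/24075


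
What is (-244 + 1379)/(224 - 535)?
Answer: -1135/311 ≈ -3.6495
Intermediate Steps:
(-244 + 1379)/(224 - 535) = 1135/(-311) = -1/311*1135 = -1135/311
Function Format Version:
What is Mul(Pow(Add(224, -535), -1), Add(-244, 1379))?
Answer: Rational(-1135, 311) ≈ -3.6495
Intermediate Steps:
Mul(Pow(Add(224, -535), -1), Add(-244, 1379)) = Mul(Pow(-311, -1), 1135) = Mul(Rational(-1, 311), 1135) = Rational(-1135, 311)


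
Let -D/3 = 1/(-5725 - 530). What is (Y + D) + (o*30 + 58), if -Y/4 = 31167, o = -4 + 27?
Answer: -258373199/2085 ≈ -1.2392e+5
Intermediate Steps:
o = 23
Y = -124668 (Y = -4*31167 = -124668)
D = 1/2085 (D = -3/(-5725 - 530) = -3/(-6255) = -3*(-1/6255) = 1/2085 ≈ 0.00047962)
(Y + D) + (o*30 + 58) = (-124668 + 1/2085) + (23*30 + 58) = -259932779/2085 + (690 + 58) = -259932779/2085 + 748 = -258373199/2085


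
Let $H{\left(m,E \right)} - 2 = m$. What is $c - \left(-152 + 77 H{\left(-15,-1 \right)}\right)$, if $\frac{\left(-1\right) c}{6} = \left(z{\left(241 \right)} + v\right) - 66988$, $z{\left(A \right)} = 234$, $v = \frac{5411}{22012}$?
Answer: $\frac{4420840829}{11006} \approx 4.0168 \cdot 10^{5}$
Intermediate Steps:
$v = \frac{5411}{22012}$ ($v = 5411 \cdot \frac{1}{22012} = \frac{5411}{22012} \approx 0.24582$)
$H{\left(m,E \right)} = 2 + m$
$c = \frac{4408150911}{11006}$ ($c = - 6 \left(\left(234 + \frac{5411}{22012}\right) - 66988\right) = - 6 \left(\frac{5156219}{22012} - 66988\right) = \left(-6\right) \left(- \frac{1469383637}{22012}\right) = \frac{4408150911}{11006} \approx 4.0052 \cdot 10^{5}$)
$c - \left(-152 + 77 H{\left(-15,-1 \right)}\right) = \frac{4408150911}{11006} - \left(-152 + 77 \left(2 - 15\right)\right) = \frac{4408150911}{11006} - \left(-152 + 77 \left(-13\right)\right) = \frac{4408150911}{11006} - \left(-152 - 1001\right) = \frac{4408150911}{11006} - -1153 = \frac{4408150911}{11006} + 1153 = \frac{4420840829}{11006}$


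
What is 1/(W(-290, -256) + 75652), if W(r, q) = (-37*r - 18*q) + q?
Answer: 1/90734 ≈ 1.1021e-5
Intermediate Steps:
W(r, q) = -37*r - 17*q
1/(W(-290, -256) + 75652) = 1/((-37*(-290) - 17*(-256)) + 75652) = 1/((10730 + 4352) + 75652) = 1/(15082 + 75652) = 1/90734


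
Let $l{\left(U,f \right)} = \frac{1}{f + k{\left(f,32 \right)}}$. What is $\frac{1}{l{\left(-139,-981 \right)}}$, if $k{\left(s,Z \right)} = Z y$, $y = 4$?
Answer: $-853$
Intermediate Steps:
$k{\left(s,Z \right)} = 4 Z$ ($k{\left(s,Z \right)} = Z 4 = 4 Z$)
$l{\left(U,f \right)} = \frac{1}{128 + f}$ ($l{\left(U,f \right)} = \frac{1}{f + 4 \cdot 32} = \frac{1}{f + 128} = \frac{1}{128 + f}$)
$\frac{1}{l{\left(-139,-981 \right)}} = \frac{1}{\frac{1}{128 - 981}} = \frac{1}{\frac{1}{-853}} = \frac{1}{- \frac{1}{853}} = -853$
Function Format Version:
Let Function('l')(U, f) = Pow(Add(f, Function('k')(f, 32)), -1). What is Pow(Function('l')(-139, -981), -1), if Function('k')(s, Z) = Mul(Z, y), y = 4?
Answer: -853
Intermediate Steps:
Function('k')(s, Z) = Mul(4, Z) (Function('k')(s, Z) = Mul(Z, 4) = Mul(4, Z))
Function('l')(U, f) = Pow(Add(128, f), -1) (Function('l')(U, f) = Pow(Add(f, Mul(4, 32)), -1) = Pow(Add(f, 128), -1) = Pow(Add(128, f), -1))
Pow(Function('l')(-139, -981), -1) = Pow(Pow(Add(128, -981), -1), -1) = Pow(Pow(-853, -1), -1) = Pow(Rational(-1, 853), -1) = -853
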